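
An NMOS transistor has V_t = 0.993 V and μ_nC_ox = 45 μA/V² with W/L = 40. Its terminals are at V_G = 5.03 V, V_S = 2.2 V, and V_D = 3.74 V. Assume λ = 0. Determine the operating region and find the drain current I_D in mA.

V_GS = V_G − V_S = 5.03 − 2.2 = 2.83 V; V_DS = V_D − V_S = 3.74 − 2.2 = 1.54 V.
k_n = μ_nC_ox · (W/L) = 1.8 mA/V².
V_ov = V_GS − V_t = 2.83 − 0.993 = 1.84 V.
Since V_DS = 1.54 V < V_ov = 1.84 V, the device is in the triode region.
I_D = k_n [V_ov · V_DS − ½ V_DS²] = 1.8 × [1.84 × 1.54 − 0.5 × 1.54²] = 2.96 mA.

Triode; I_D = 2.96 mA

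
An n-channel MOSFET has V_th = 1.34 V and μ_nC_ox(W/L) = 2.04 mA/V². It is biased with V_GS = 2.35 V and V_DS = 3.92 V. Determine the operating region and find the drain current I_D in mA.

V_ov = V_GS − V_th = 2.35 − 1.34 = 1.01 V.
Since V_DS = 3.92 V ≥ V_ov = 1.01 V, the device is in saturation.
I_D = ½ k_n V_ov² = 0.5 × 2.04 × 1.01² = 1.04 mA.

Saturation; I_D = 1.04 mA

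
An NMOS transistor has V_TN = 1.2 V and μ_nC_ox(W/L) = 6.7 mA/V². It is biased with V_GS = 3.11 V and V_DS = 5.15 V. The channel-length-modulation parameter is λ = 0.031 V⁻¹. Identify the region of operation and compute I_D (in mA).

V_ov = V_GS − V_TN = 3.11 − 1.2 = 1.91 V.
Since V_DS = 5.15 V ≥ V_ov = 1.91 V, the device is in saturation.
I_D = ½ k_n V_ov² (1 + λ V_DS) = 0.5 × 6.7 × 1.91² × (1 + 0.031 × 5.15) = 14.2 mA.

Saturation; I_D = 14.2 mA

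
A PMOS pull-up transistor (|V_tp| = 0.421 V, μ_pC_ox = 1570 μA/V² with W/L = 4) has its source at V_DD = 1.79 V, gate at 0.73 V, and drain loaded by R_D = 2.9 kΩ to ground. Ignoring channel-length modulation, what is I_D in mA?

V_SG = V_DD − V_G = 1.79 − 0.73 = 1.06 V, so V_ov = 1.06 − 0.421 = 0.639 V.
k_p = μ_pC_ox · (W/L) = 6.28 mA/V².
Assume saturation: I_D = ½ k_p V_ov² = 0.5 × 6.28 × 0.639² = 1.28 mA, giving V_SD = V_DD − I_D R_D = 1.79 − 1.28 × 2.9 = -1.93 V.
But -1.93 V < V_ov = 0.639 V, so the device is actually in triode.
In triode I_D = k_p[V_ov V_SD − ½ V_SD²] and I_D = (V_DD − V_SD)/R_D. Equating: 9.11 V_SD² − 12.64 V_SD + 1.79 = 0, giving V_SD = 0.16 V (the root below V_ov).
I_D = (1.79 − 0.16) / 2.9 = 0.562 mA.

I_D = 0.562 mA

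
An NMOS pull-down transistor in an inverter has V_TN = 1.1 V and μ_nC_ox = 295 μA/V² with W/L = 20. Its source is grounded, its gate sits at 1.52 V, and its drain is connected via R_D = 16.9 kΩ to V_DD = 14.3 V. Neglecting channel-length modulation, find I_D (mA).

V_GS = V_G = 1.52 V, so V_ov = 1.52 − 1.1 = 0.42 V.
k_n = μ_nC_ox · (W/L) = 5.9 mA/V².
Assume saturation: I_D = ½ k_n V_ov² = 0.5 × 5.9 × 0.42² = 0.52 mA, giving V_DS = V_DD − I_D R_D = 14.3 − 0.52 × 16.9 = 5.51 V.
V_DS = 5.51 V ≥ V_ov = 0.42 V, confirming saturation.

I_D = 0.520 mA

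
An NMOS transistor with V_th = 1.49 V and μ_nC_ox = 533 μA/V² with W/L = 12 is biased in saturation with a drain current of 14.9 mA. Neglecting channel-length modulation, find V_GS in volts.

k_n = μ_nC_ox · (W/L) = 6.396 mA/V².
In saturation I_D = ½ k_n (V_GS − V_th)², so V_GS − V_th = √(2 I_D / k_n) = √(2 × 14.9 / 6.396) = 2.16 V.
V_GS = 1.49 + 2.16 = 3.65 V.

V_GS = 3.65 V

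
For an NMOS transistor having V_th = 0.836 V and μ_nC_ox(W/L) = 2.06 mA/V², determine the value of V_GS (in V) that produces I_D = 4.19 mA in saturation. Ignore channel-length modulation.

V_GS = 2.85 V

In saturation I_D = ½ k_n (V_GS − V_th)², so V_GS − V_th = √(2 I_D / k_n) = √(2 × 4.19 / 2.06) = 2.02 V.
V_GS = 0.836 + 2.02 = 2.85 V.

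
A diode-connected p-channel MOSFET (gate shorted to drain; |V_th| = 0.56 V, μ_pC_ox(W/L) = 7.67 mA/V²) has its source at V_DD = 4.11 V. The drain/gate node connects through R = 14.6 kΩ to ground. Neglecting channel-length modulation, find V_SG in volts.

V_SG = 0.803 V

With gate tied to drain, V_SG = V_SD ≥ V_SG − |V_th|, so the device is in saturation.
KCL at the drain: ½ k_p (V_SG − |V_th|)² = (V_DD − V_SG)/R.
Let x = V_SG − 0.56. Then 56 x² + x − 3.55 = 0, giving x = 0.243 V (positive root), so V_SG = 0.803 V.
I_D = (V_DD − V_SG)/R = (4.11 − 0.803) / 14.6 = 0.227 mA.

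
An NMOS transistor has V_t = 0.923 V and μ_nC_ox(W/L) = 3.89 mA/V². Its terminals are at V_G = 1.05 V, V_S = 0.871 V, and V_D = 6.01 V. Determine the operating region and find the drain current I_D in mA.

V_GS = V_G − V_S = 1.05 − 0.871 = 0.179 V; V_DS = V_D − V_S = 6.01 − 0.871 = 5.14 V.
V_GS = 0.179 V < V_t = 0.923 V, so the transistor is in cutoff.

Cutoff; I_D = 0 mA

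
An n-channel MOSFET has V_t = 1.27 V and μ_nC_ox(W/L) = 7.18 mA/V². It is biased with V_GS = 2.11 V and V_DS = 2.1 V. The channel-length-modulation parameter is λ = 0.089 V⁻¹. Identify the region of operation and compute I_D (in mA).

V_ov = V_GS − V_t = 2.11 − 1.27 = 0.84 V.
Since V_DS = 2.1 V ≥ V_ov = 0.84 V, the device is in saturation.
I_D = ½ k_n V_ov² (1 + λ V_DS) = 0.5 × 7.18 × 0.84² × (1 + 0.089 × 2.1) = 3.01 mA.

Saturation; I_D = 3.01 mA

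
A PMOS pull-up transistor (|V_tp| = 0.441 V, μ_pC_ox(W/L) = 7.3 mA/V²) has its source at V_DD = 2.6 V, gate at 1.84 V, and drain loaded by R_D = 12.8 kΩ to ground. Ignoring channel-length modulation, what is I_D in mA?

V_SG = V_DD − V_G = 2.6 − 1.84 = 0.76 V, so V_ov = 0.76 − 0.441 = 0.319 V.
Assume saturation: I_D = ½ k_p V_ov² = 0.5 × 7.3 × 0.319² = 0.371 mA, giving V_SD = V_DD − I_D R_D = 2.6 − 0.371 × 12.8 = -2.15 V.
But -2.15 V < V_ov = 0.319 V, so the device is actually in triode.
In triode I_D = k_p[V_ov V_SD − ½ V_SD²] and I_D = (V_DD − V_SD)/R_D. Equating: 46.7 V_SD² − 30.81 V_SD + 2.6 = 0, giving V_SD = 0.0994 V (the root below V_ov).
I_D = (2.6 − 0.0994) / 12.8 = 0.195 mA.

I_D = 0.195 mA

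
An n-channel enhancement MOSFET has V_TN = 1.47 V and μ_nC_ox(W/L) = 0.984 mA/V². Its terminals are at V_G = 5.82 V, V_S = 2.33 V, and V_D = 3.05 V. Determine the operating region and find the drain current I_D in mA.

V_GS = V_G − V_S = 5.82 − 2.33 = 3.49 V; V_DS = V_D − V_S = 3.05 − 2.33 = 0.72 V.
V_ov = V_GS − V_TN = 3.49 − 1.47 = 2.02 V.
Since V_DS = 0.72 V < V_ov = 2.02 V, the device is in the triode region.
I_D = k_n [V_ov · V_DS − ½ V_DS²] = 0.984 × [2.02 × 0.72 − 0.5 × 0.72²] = 1.18 mA.

Triode; I_D = 1.18 mA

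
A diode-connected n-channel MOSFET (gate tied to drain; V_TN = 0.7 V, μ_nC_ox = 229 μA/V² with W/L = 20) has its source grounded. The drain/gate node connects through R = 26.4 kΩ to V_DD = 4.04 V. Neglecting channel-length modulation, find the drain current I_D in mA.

With gate tied to drain, V_GS = V_DS ≥ V_GS − V_TN, so the device is in saturation.
k_n = μ_nC_ox · (W/L) = 4.58 mA/V².
KCL at the drain: ½ k_n (V_GS − V_TN)² = (V_DD − V_GS)/R.
Let x = V_GS − 0.7. Then 60.5 x² + x − 3.34 = 0, giving x = 0.227 V (positive root), so V_GS = 0.927 V.
I_D = (V_DD − V_GS)/R = (4.04 − 0.927) / 26.4 = 0.118 mA.

I_D = 0.118 mA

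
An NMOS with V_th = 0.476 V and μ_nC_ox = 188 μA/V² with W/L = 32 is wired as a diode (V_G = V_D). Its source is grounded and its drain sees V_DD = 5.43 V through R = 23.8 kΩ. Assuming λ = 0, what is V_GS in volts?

V_GS = 0.732 V

With gate tied to drain, V_GS = V_DS ≥ V_GS − V_th, so the device is in saturation.
k_n = μ_nC_ox · (W/L) = 6.016 mA/V².
KCL at the drain: ½ k_n (V_GS − V_th)² = (V_DD − V_GS)/R.
Let x = V_GS − 0.476. Then 71.6 x² + x − 4.954 = 0, giving x = 0.256 V (positive root), so V_GS = 0.732 V.
I_D = (V_DD − V_GS)/R = (5.43 − 0.732) / 23.8 = 0.197 mA.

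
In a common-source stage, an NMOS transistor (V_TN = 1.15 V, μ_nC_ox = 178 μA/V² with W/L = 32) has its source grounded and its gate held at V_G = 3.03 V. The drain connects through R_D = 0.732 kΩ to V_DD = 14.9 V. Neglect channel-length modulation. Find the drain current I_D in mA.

I_D = 10.1 mA

V_GS = V_G = 3.03 V, so V_ov = 3.03 − 1.15 = 1.88 V.
k_n = μ_nC_ox · (W/L) = 5.696 mA/V².
Assume saturation: I_D = ½ k_n V_ov² = 0.5 × 5.696 × 1.88² = 10.1 mA, giving V_DS = V_DD − I_D R_D = 14.9 − 10.1 × 0.732 = 7.53 V.
V_DS = 7.53 V ≥ V_ov = 1.88 V, confirming saturation.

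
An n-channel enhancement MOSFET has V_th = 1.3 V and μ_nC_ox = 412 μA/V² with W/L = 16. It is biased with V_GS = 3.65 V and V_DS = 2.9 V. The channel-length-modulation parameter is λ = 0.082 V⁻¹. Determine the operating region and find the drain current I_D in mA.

Saturation; I_D = 22.5 mA

k_n = μ_nC_ox · (W/L) = 6.592 mA/V².
V_ov = V_GS − V_th = 3.65 − 1.3 = 2.35 V.
Since V_DS = 2.9 V ≥ V_ov = 2.35 V, the device is in saturation.
I_D = ½ k_n V_ov² (1 + λ V_DS) = 0.5 × 6.592 × 2.35² × (1 + 0.082 × 2.9) = 22.5 mA.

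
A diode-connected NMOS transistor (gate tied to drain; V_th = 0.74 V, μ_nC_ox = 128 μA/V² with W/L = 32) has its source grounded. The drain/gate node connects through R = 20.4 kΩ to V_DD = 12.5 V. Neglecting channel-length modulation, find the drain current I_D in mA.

I_D = 0.551 mA

With gate tied to drain, V_GS = V_DS ≥ V_GS − V_th, so the device is in saturation.
k_n = μ_nC_ox · (W/L) = 4.096 mA/V².
KCL at the drain: ½ k_n (V_GS − V_th)² = (V_DD − V_GS)/R.
Let x = V_GS − 0.74. Then 41.8 x² + x − 11.76 = 0, giving x = 0.519 V (positive root), so V_GS = 1.26 V.
I_D = (V_DD − V_GS)/R = (12.5 − 1.26) / 20.4 = 0.551 mA.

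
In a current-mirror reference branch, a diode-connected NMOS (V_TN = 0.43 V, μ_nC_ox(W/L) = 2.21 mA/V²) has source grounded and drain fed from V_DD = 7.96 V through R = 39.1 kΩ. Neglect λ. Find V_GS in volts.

V_GS = 0.836 V

With gate tied to drain, V_GS = V_DS ≥ V_GS − V_TN, so the device is in saturation.
KCL at the drain: ½ k_n (V_GS − V_TN)² = (V_DD − V_GS)/R.
Let x = V_GS − 0.43. Then 43.2 x² + x − 7.53 = 0, giving x = 0.406 V (positive root), so V_GS = 0.836 V.
I_D = (V_DD − V_GS)/R = (7.96 − 0.836) / 39.1 = 0.182 mA.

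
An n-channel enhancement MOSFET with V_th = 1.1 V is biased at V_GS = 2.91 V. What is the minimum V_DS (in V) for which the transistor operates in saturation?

The boundary between triode and saturation is V_DS = V_GS − V_th = V_ov.
V_ov = 2.91 − 1.1 = 1.81 V.

V_DS,sat = 1.81 V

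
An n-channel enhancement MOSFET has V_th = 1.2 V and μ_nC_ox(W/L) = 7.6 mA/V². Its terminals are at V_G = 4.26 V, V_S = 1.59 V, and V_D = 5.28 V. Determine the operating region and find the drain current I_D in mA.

Saturation; I_D = 8.21 mA

V_GS = V_G − V_S = 4.26 − 1.59 = 2.67 V; V_DS = V_D − V_S = 5.28 − 1.59 = 3.69 V.
V_ov = V_GS − V_th = 2.67 − 1.2 = 1.47 V.
Since V_DS = 3.69 V ≥ V_ov = 1.47 V, the device is in saturation.
I_D = ½ k_n V_ov² = 0.5 × 7.6 × 1.47² = 8.21 mA.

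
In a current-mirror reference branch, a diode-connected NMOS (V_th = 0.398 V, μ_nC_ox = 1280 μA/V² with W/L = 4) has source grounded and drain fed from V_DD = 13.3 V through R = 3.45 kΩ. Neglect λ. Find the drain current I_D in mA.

With gate tied to drain, V_GS = V_DS ≥ V_GS − V_th, so the device is in saturation.
k_n = μ_nC_ox · (W/L) = 5.12 mA/V².
KCL at the drain: ½ k_n (V_GS − V_th)² = (V_DD − V_GS)/R.
Let x = V_GS − 0.398. Then 8.83 x² + x − 12.9 = 0, giving x = 1.15 V (positive root), so V_GS = 1.55 V.
I_D = (V_DD − V_GS)/R = (13.3 − 1.55) / 3.45 = 3.41 mA.

I_D = 3.41 mA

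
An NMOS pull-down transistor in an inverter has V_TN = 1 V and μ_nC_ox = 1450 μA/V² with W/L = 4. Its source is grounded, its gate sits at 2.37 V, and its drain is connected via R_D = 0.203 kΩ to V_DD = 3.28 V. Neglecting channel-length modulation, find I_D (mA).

V_GS = V_G = 2.37 V, so V_ov = 2.37 − 1 = 1.37 V.
k_n = μ_nC_ox · (W/L) = 5.8 mA/V².
Assume saturation: I_D = ½ k_n V_ov² = 0.5 × 5.8 × 1.37² = 5.44 mA, giving V_DS = V_DD − I_D R_D = 3.28 − 5.44 × 0.203 = 2.18 V.
V_DS = 2.18 V ≥ V_ov = 1.37 V, confirming saturation.

I_D = 5.44 mA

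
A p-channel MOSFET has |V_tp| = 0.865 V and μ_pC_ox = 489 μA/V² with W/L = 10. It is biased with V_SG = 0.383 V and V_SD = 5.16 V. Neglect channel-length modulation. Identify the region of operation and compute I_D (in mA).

V_SG = 0.383 V < |V_tp| = 0.865 V, so the transistor is in cutoff.

Cutoff; I_D = 0 mA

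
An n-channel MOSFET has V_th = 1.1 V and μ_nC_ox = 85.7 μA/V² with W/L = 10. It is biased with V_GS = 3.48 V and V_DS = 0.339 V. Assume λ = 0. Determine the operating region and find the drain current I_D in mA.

Triode; I_D = 0.642 mA

k_n = μ_nC_ox · (W/L) = 0.857 mA/V².
V_ov = V_GS − V_th = 3.48 − 1.1 = 2.38 V.
Since V_DS = 0.339 V < V_ov = 2.38 V, the device is in the triode region.
I_D = k_n [V_ov · V_DS − ½ V_DS²] = 0.857 × [2.38 × 0.339 − 0.5 × 0.339²] = 0.642 mA.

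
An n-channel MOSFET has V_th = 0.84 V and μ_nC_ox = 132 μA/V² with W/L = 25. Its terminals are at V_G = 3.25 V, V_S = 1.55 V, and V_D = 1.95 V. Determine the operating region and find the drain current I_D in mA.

Triode; I_D = 0.871 mA

V_GS = V_G − V_S = 3.25 − 1.55 = 1.7 V; V_DS = V_D − V_S = 1.95 − 1.55 = 0.4 V.
k_n = μ_nC_ox · (W/L) = 3.3 mA/V².
V_ov = V_GS − V_th = 1.7 − 0.84 = 0.86 V.
Since V_DS = 0.4 V < V_ov = 0.86 V, the device is in the triode region.
I_D = k_n [V_ov · V_DS − ½ V_DS²] = 3.3 × [0.86 × 0.4 − 0.5 × 0.4²] = 0.871 mA.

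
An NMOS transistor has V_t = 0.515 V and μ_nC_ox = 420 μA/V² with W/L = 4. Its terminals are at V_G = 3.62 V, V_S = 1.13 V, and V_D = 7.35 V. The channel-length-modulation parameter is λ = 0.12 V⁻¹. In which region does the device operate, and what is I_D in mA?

V_GS = V_G − V_S = 3.62 − 1.13 = 2.49 V; V_DS = V_D − V_S = 7.35 − 1.13 = 6.22 V.
k_n = μ_nC_ox · (W/L) = 1.68 mA/V².
V_ov = V_GS − V_t = 2.49 − 0.515 = 1.98 V.
Since V_DS = 6.22 V ≥ V_ov = 1.98 V, the device is in saturation.
I_D = ½ k_n V_ov² (1 + λ V_DS) = 0.5 × 1.68 × 1.98² × (1 + 0.12 × 6.22) = 5.72 mA.

Saturation; I_D = 5.72 mA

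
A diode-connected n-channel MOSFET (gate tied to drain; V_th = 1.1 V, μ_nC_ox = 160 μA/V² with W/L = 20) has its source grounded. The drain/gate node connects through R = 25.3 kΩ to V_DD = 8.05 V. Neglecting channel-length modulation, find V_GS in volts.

V_GS = 1.50 V

With gate tied to drain, V_GS = V_DS ≥ V_GS − V_th, so the device is in saturation.
k_n = μ_nC_ox · (W/L) = 3.2 mA/V².
KCL at the drain: ½ k_n (V_GS − V_th)² = (V_DD − V_GS)/R.
Let x = V_GS − 1.1. Then 40.5 x² + x − 6.95 = 0, giving x = 0.402 V (positive root), so V_GS = 1.5 V.
I_D = (V_DD − V_GS)/R = (8.05 − 1.5) / 25.3 = 0.259 mA.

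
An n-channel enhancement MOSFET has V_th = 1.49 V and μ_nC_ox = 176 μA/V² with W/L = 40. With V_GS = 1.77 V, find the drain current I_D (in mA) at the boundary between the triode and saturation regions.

I_D = 0.276 mA

At the boundary V_DS = V_ov = V_GS − V_th = 1.77 − 1.49 = 0.28 V.
k_n = μ_nC_ox · (W/L) = 7.04 mA/V².
I_D = ½ k_n V_ov² = 0.5 × 7.04 × 0.28² = 0.276 mA.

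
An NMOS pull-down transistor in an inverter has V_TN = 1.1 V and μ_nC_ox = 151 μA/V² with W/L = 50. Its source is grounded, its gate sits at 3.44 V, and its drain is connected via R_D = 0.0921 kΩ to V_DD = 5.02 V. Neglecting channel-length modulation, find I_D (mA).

V_GS = V_G = 3.44 V, so V_ov = 3.44 − 1.1 = 2.34 V.
k_n = μ_nC_ox · (W/L) = 7.55 mA/V².
Assume saturation: I_D = ½ k_n V_ov² = 0.5 × 7.55 × 2.34² = 20.7 mA, giving V_DS = V_DD − I_D R_D = 5.02 − 20.7 × 0.0921 = 3.12 V.
V_DS = 3.12 V ≥ V_ov = 2.34 V, confirming saturation.

I_D = 20.7 mA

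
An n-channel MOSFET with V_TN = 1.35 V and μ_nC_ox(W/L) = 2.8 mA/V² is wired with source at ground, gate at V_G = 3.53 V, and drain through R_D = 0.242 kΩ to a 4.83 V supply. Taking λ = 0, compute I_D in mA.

I_D = 6.65 mA

V_GS = V_G = 3.53 V, so V_ov = 3.53 − 1.35 = 2.18 V.
Assume saturation: I_D = ½ k_n V_ov² = 0.5 × 2.8 × 2.18² = 6.65 mA, giving V_DS = V_DD − I_D R_D = 4.83 − 6.65 × 0.242 = 3.22 V.
V_DS = 3.22 V ≥ V_ov = 2.18 V, confirming saturation.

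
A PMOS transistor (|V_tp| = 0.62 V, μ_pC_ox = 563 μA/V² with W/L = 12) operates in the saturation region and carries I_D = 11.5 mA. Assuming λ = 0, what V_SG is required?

k_p = μ_pC_ox · (W/L) = 6.756 mA/V².
In saturation I_D = ½ k_p (V_SG − |V_tp|)², so V_SG − |V_tp| = √(2 I_D / k_p) = √(2 × 11.5 / 6.756) = 1.85 V.
V_SG = 0.62 + 1.85 = 2.47 V.

V_SG = 2.47 V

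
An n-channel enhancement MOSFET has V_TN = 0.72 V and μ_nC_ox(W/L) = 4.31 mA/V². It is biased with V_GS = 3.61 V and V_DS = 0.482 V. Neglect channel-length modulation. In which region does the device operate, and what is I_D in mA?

V_ov = V_GS − V_TN = 3.61 − 0.72 = 2.89 V.
Since V_DS = 0.482 V < V_ov = 2.89 V, the device is in the triode region.
I_D = k_n [V_ov · V_DS − ½ V_DS²] = 4.31 × [2.89 × 0.482 − 0.5 × 0.482²] = 5.5 mA.

Triode; I_D = 5.50 mA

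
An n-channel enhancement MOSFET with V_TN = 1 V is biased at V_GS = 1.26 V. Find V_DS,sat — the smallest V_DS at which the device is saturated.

V_DS,sat = 0.260 V

The boundary between triode and saturation is V_DS = V_GS − V_TN = V_ov.
V_ov = 1.26 − 1 = 0.26 V.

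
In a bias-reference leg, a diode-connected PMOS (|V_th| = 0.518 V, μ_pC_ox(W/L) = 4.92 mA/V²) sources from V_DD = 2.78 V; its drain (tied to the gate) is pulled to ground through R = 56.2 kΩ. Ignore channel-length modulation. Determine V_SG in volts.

With gate tied to drain, V_SG = V_SD ≥ V_SG − |V_th|, so the device is in saturation.
KCL at the drain: ½ k_p (V_SG − |V_th|)² = (V_DD − V_SG)/R.
Let x = V_SG − 0.518. Then 138 x² + x − 2.262 = 0, giving x = 0.124 V (positive root), so V_SG = 0.642 V.
I_D = (V_DD − V_SG)/R = (2.78 − 0.642) / 56.2 = 0.038 mA.

V_SG = 0.642 V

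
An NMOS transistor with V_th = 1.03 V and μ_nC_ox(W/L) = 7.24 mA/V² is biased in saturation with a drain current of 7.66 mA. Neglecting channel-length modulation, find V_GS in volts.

V_GS = 2.48 V

In saturation I_D = ½ k_n (V_GS − V_th)², so V_GS − V_th = √(2 I_D / k_n) = √(2 × 7.66 / 7.24) = 1.45 V.
V_GS = 1.03 + 1.45 = 2.48 V.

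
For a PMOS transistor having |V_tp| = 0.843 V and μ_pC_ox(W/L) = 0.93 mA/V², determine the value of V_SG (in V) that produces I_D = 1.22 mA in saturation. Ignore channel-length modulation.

V_SG = 2.46 V

In saturation I_D = ½ k_p (V_SG − |V_tp|)², so V_SG − |V_tp| = √(2 I_D / k_p) = √(2 × 1.22 / 0.93) = 1.62 V.
V_SG = 0.843 + 1.62 = 2.46 V.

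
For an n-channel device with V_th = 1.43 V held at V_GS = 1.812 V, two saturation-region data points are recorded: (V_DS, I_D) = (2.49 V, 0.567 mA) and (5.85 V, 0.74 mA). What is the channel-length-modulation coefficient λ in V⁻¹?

With V_GS fixed, I_D ∝ (1 + λ V_DS) in saturation, so I_D2/I_D1 = (1 + λ V_DS2)/(1 + λ V_DS1).
0.74/0.567 = 1.305 = (1 + 5.85 λ)/(1 + 2.49 λ).
Solving: λ (I_D1 V_DS2 − I_D2 V_DS1) = I_D2 − I_D1, so λ = (0.74 − 0.567) / (0.567 × 5.85 − 0.74 × 2.49) = 0.173 / 1.47 = 0.117 V⁻¹.

λ = 0.117 V⁻¹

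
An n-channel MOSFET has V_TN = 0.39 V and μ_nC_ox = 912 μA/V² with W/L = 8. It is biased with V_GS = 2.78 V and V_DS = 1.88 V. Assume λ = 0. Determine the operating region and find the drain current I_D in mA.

k_n = μ_nC_ox · (W/L) = 7.296 mA/V².
V_ov = V_GS − V_TN = 2.78 − 0.39 = 2.39 V.
Since V_DS = 1.88 V < V_ov = 2.39 V, the device is in the triode region.
I_D = k_n [V_ov · V_DS − ½ V_DS²] = 7.296 × [2.39 × 1.88 − 0.5 × 1.88²] = 19.9 mA.

Triode; I_D = 19.9 mA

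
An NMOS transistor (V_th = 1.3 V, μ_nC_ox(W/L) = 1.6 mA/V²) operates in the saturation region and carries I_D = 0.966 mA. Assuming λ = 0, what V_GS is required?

In saturation I_D = ½ k_n (V_GS − V_th)², so V_GS − V_th = √(2 I_D / k_n) = √(2 × 0.966 / 1.6) = 1.1 V.
V_GS = 1.3 + 1.1 = 2.4 V.

V_GS = 2.40 V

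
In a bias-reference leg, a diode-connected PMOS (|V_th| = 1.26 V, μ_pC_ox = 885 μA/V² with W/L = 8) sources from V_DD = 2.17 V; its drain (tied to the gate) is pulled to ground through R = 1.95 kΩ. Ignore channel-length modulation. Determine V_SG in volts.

V_SG = 1.56 V

With gate tied to drain, V_SG = V_SD ≥ V_SG − |V_th|, so the device is in saturation.
k_p = μ_pC_ox · (W/L) = 7.08 mA/V².
KCL at the drain: ½ k_p (V_SG − |V_th|)² = (V_DD − V_SG)/R.
Let x = V_SG − 1.26. Then 6.9 x² + x − 0.91 = 0, giving x = 0.298 V (positive root), so V_SG = 1.56 V.
I_D = (V_DD − V_SG)/R = (2.17 − 1.56) / 1.95 = 0.314 mA.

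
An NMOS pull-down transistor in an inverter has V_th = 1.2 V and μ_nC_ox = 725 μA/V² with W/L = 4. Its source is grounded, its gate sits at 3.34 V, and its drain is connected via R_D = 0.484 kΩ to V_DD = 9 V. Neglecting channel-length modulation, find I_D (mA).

V_GS = V_G = 3.34 V, so V_ov = 3.34 − 1.2 = 2.14 V.
k_n = μ_nC_ox · (W/L) = 2.9 mA/V².
Assume saturation: I_D = ½ k_n V_ov² = 0.5 × 2.9 × 2.14² = 6.64 mA, giving V_DS = V_DD − I_D R_D = 9 − 6.64 × 0.484 = 5.79 V.
V_DS = 5.79 V ≥ V_ov = 2.14 V, confirming saturation.

I_D = 6.64 mA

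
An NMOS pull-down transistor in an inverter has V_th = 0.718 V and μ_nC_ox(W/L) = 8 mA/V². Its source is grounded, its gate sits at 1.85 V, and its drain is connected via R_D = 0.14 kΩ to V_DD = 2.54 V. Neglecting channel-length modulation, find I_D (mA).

I_D = 5.13 mA

V_GS = V_G = 1.85 V, so V_ov = 1.85 − 0.718 = 1.13 V.
Assume saturation: I_D = ½ k_n V_ov² = 0.5 × 8 × 1.13² = 5.13 mA, giving V_DS = V_DD − I_D R_D = 2.54 − 5.13 × 0.14 = 1.82 V.
V_DS = 1.82 V ≥ V_ov = 1.13 V, confirming saturation.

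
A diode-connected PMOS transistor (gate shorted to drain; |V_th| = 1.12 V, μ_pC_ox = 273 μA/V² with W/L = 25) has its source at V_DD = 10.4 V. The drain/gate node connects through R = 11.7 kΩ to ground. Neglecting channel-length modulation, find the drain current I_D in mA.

I_D = 0.753 mA

With gate tied to drain, V_SG = V_SD ≥ V_SG − |V_th|, so the device is in saturation.
k_p = μ_pC_ox · (W/L) = 6.825 mA/V².
KCL at the drain: ½ k_p (V_SG − |V_th|)² = (V_DD − V_SG)/R.
Let x = V_SG − 1.12. Then 39.9 x² + x − 9.28 = 0, giving x = 0.47 V (positive root), so V_SG = 1.59 V.
I_D = (V_DD − V_SG)/R = (10.4 − 1.59) / 11.7 = 0.753 mA.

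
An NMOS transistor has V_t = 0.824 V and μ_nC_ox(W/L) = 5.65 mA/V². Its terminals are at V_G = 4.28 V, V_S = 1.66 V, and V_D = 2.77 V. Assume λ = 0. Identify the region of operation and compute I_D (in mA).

Triode; I_D = 7.78 mA

V_GS = V_G − V_S = 4.28 − 1.66 = 2.62 V; V_DS = V_D − V_S = 2.77 − 1.66 = 1.11 V.
V_ov = V_GS − V_t = 2.62 − 0.824 = 1.8 V.
Since V_DS = 1.11 V < V_ov = 1.8 V, the device is in the triode region.
I_D = k_n [V_ov · V_DS − ½ V_DS²] = 5.65 × [1.8 × 1.11 − 0.5 × 1.11²] = 7.78 mA.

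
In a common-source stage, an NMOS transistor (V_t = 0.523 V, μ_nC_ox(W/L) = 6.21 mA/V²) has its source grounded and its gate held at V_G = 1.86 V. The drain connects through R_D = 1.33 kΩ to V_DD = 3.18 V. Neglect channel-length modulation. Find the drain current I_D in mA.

I_D = 2.17 mA

V_GS = V_G = 1.86 V, so V_ov = 1.86 − 0.523 = 1.34 V.
Assume saturation: I_D = ½ k_n V_ov² = 0.5 × 6.21 × 1.34² = 5.55 mA, giving V_DS = V_DD − I_D R_D = 3.18 − 5.55 × 1.33 = -4.2 V.
But -4.2 V < V_ov = 1.34 V, so the device is actually in triode.
In triode I_D = k_n[V_ov V_DS − ½ V_DS²] and I_D = (V_DD − V_DS)/R_D. Equating: 4.13 V_DS² − 12.04 V_DS + 3.18 = 0, giving V_DS = 0.294 V (the root below V_ov).
I_D = (3.18 − 0.294) / 1.33 = 2.17 mA.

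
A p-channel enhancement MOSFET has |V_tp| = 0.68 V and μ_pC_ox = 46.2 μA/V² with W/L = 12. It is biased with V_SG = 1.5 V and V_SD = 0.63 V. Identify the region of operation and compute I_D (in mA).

Triode; I_D = 0.176 mA

k_p = μ_pC_ox · (W/L) = 0.5544 mA/V².
V_ov = V_SG − |V_tp| = 1.5 − 0.68 = 0.82 V.
Since V_SD = 0.63 V < V_ov = 0.82 V, the device is in the triode region.
I_D = k_p [V_ov · V_SD − ½ V_SD²] = 0.5544 × [0.82 × 0.63 − 0.5 × 0.63²] = 0.176 mA.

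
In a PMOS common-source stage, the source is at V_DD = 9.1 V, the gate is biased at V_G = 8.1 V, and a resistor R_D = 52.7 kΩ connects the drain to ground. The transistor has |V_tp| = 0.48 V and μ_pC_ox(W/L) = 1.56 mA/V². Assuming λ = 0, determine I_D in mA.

I_D = 0.167 mA

V_SG = V_DD − V_G = 9.1 − 8.1 = 1 V, so V_ov = 1 − 0.48 = 0.52 V.
Assume saturation: I_D = ½ k_p V_ov² = 0.5 × 1.56 × 0.52² = 0.211 mA, giving V_SD = V_DD − I_D R_D = 9.1 − 0.211 × 52.7 = -2.02 V.
But -2.02 V < V_ov = 0.52 V, so the device is actually in triode.
In triode I_D = k_p[V_ov V_SD − ½ V_SD²] and I_D = (V_DD − V_SD)/R_D. Equating: 41.1 V_SD² − 43.75 V_SD + 9.1 = 0, giving V_SD = 0.284 V (the root below V_ov).
I_D = (9.1 − 0.284) / 52.7 = 0.167 mA.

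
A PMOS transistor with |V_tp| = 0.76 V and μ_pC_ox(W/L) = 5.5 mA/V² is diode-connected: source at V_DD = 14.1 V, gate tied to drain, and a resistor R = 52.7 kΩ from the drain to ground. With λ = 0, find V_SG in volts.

With gate tied to drain, V_SG = V_SD ≥ V_SG − |V_tp|, so the device is in saturation.
KCL at the drain: ½ k_p (V_SG − |V_tp|)² = (V_DD − V_SG)/R.
Let x = V_SG − 0.76. Then 145 x² + x − 13.34 = 0, giving x = 0.3 V (positive root), so V_SG = 1.06 V.
I_D = (V_DD − V_SG)/R = (14.1 − 1.06) / 52.7 = 0.247 mA.

V_SG = 1.06 V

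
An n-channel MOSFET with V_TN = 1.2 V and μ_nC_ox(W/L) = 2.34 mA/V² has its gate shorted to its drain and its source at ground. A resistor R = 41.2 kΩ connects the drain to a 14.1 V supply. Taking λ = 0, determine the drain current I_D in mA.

With gate tied to drain, V_GS = V_DS ≥ V_GS − V_TN, so the device is in saturation.
KCL at the drain: ½ k_n (V_GS − V_TN)² = (V_DD − V_GS)/R.
Let x = V_GS − 1.2. Then 48.2 x² + x − 12.9 = 0, giving x = 0.507 V (positive root), so V_GS = 1.71 V.
I_D = (V_DD − V_GS)/R = (14.1 − 1.71) / 41.2 = 0.301 mA.

I_D = 0.301 mA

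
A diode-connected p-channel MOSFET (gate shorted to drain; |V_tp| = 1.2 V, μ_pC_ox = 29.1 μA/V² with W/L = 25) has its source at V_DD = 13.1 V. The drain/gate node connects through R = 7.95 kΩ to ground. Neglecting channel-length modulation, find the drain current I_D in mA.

With gate tied to drain, V_SG = V_SD ≥ V_SG − |V_tp|, so the device is in saturation.
k_p = μ_pC_ox · (W/L) = 0.7275 mA/V².
KCL at the drain: ½ k_p (V_SG − |V_tp|)² = (V_DD − V_SG)/R.
Let x = V_SG − 1.2. Then 2.89 x² + x − 11.9 = 0, giving x = 1.86 V (positive root), so V_SG = 3.06 V.
I_D = (V_DD − V_SG)/R = (13.1 − 3.06) / 7.95 = 1.26 mA.

I_D = 1.26 mA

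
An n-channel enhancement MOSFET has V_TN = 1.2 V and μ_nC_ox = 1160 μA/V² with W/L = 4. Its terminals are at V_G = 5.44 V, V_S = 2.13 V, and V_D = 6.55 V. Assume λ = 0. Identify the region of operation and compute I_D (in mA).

Saturation; I_D = 10.3 mA

V_GS = V_G − V_S = 5.44 − 2.13 = 3.31 V; V_DS = V_D − V_S = 6.55 − 2.13 = 4.42 V.
k_n = μ_nC_ox · (W/L) = 4.64 mA/V².
V_ov = V_GS − V_TN = 3.31 − 1.2 = 2.11 V.
Since V_DS = 4.42 V ≥ V_ov = 2.11 V, the device is in saturation.
I_D = ½ k_n V_ov² = 0.5 × 4.64 × 2.11² = 10.3 mA.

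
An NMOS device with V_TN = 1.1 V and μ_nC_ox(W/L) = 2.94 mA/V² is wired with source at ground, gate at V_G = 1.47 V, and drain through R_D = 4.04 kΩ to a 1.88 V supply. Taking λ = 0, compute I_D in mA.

I_D = 0.201 mA

V_GS = V_G = 1.47 V, so V_ov = 1.47 − 1.1 = 0.37 V.
Assume saturation: I_D = ½ k_n V_ov² = 0.5 × 2.94 × 0.37² = 0.201 mA, giving V_DS = V_DD − I_D R_D = 1.88 − 0.201 × 4.04 = 1.07 V.
V_DS = 1.07 V ≥ V_ov = 0.37 V, confirming saturation.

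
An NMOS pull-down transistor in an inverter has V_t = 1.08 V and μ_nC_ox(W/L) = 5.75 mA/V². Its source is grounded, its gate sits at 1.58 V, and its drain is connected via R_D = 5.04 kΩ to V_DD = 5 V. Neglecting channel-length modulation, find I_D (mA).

I_D = 0.719 mA

V_GS = V_G = 1.58 V, so V_ov = 1.58 − 1.08 = 0.5 V.
Assume saturation: I_D = ½ k_n V_ov² = 0.5 × 5.75 × 0.5² = 0.719 mA, giving V_DS = V_DD − I_D R_D = 5 − 0.719 × 5.04 = 1.38 V.
V_DS = 1.38 V ≥ V_ov = 0.5 V, confirming saturation.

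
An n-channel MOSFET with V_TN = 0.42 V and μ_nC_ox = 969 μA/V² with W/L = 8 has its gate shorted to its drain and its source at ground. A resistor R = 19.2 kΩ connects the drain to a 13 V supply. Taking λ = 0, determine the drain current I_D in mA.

I_D = 0.634 mA

With gate tied to drain, V_GS = V_DS ≥ V_GS − V_TN, so the device is in saturation.
k_n = μ_nC_ox · (W/L) = 7.752 mA/V².
KCL at the drain: ½ k_n (V_GS − V_TN)² = (V_DD − V_GS)/R.
Let x = V_GS − 0.42. Then 74.4 x² + x − 12.58 = 0, giving x = 0.404 V (positive root), so V_GS = 0.824 V.
I_D = (V_DD − V_GS)/R = (13 − 0.824) / 19.2 = 0.634 mA.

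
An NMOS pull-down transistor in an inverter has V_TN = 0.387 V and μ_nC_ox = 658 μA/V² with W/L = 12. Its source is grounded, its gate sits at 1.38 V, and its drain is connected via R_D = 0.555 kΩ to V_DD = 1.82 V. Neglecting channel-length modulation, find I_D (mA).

V_GS = V_G = 1.38 V, so V_ov = 1.38 − 0.387 = 0.993 V.
k_n = μ_nC_ox · (W/L) = 7.896 mA/V².
Assume saturation: I_D = ½ k_n V_ov² = 0.5 × 7.896 × 0.993² = 3.89 mA, giving V_DS = V_DD − I_D R_D = 1.82 − 3.89 × 0.555 = -0.341 V.
But -0.341 V < V_ov = 0.993 V, so the device is actually in triode.
In triode I_D = k_n[V_ov V_DS − ½ V_DS²] and I_D = (V_DD − V_DS)/R_D. Equating: 2.19 V_DS² − 5.352 V_DS + 1.82 = 0, giving V_DS = 0.408 V (the root below V_ov).
I_D = (1.82 − 0.408) / 0.555 = 2.54 mA.

I_D = 2.54 mA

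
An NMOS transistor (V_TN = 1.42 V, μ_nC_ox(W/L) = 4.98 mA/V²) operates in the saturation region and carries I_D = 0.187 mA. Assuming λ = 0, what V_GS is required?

V_GS = 1.69 V

In saturation I_D = ½ k_n (V_GS − V_TN)², so V_GS − V_TN = √(2 I_D / k_n) = √(2 × 0.187 / 4.98) = 0.274 V.
V_GS = 1.42 + 0.274 = 1.69 V.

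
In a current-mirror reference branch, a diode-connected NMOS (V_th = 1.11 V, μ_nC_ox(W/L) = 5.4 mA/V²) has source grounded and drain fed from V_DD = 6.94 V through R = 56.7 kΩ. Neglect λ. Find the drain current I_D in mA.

I_D = 0.0994 mA

With gate tied to drain, V_GS = V_DS ≥ V_GS − V_th, so the device is in saturation.
KCL at the drain: ½ k_n (V_GS − V_th)² = (V_DD − V_GS)/R.
Let x = V_GS − 1.11. Then 153 x² + x − 5.83 = 0, giving x = 0.192 V (positive root), so V_GS = 1.3 V.
I_D = (V_DD − V_GS)/R = (6.94 − 1.3) / 56.7 = 0.0994 mA.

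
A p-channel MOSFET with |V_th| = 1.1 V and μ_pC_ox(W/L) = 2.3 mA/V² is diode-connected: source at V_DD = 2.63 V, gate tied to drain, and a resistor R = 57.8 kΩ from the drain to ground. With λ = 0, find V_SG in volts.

With gate tied to drain, V_SG = V_SD ≥ V_SG − |V_th|, so the device is in saturation.
KCL at the drain: ½ k_p (V_SG − |V_th|)² = (V_DD − V_SG)/R.
Let x = V_SG − 1.1. Then 66.5 x² + x − 1.53 = 0, giving x = 0.144 V (positive root), so V_SG = 1.24 V.
I_D = (V_DD − V_SG)/R = (2.63 − 1.24) / 57.8 = 0.024 mA.

V_SG = 1.24 V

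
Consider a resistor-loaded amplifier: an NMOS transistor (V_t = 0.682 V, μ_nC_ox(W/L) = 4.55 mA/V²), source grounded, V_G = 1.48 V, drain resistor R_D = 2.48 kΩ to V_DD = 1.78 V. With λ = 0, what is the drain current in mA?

I_D = 0.637 mA

V_GS = V_G = 1.48 V, so V_ov = 1.48 − 0.682 = 0.798 V.
Assume saturation: I_D = ½ k_n V_ov² = 0.5 × 4.55 × 0.798² = 1.45 mA, giving V_DS = V_DD − I_D R_D = 1.78 − 1.45 × 2.48 = -1.81 V.
But -1.81 V < V_ov = 0.798 V, so the device is actually in triode.
In triode I_D = k_n[V_ov V_DS − ½ V_DS²] and I_D = (V_DD − V_DS)/R_D. Equating: 5.64 V_DS² − 10 V_DS + 1.78 = 0, giving V_DS = 0.201 V (the root below V_ov).
I_D = (1.78 − 0.201) / 2.48 = 0.637 mA.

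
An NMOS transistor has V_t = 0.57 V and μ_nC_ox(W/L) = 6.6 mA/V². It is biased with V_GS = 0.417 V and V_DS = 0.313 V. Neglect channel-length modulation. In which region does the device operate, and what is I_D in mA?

Cutoff; I_D = 0 mA

V_GS = 0.417 V < V_t = 0.57 V, so the transistor is in cutoff.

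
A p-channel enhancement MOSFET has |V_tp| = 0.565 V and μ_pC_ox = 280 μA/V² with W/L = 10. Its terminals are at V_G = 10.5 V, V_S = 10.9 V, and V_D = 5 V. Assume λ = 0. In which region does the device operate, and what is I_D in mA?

V_SG = V_S − V_G = 10.9 − 10.5 = 0.4 V; V_SD = V_S − V_D = 10.9 − 5 = 5.9 V.
V_SG = 0.4 V < |V_tp| = 0.565 V, so the transistor is in cutoff.

Cutoff; I_D = 0 mA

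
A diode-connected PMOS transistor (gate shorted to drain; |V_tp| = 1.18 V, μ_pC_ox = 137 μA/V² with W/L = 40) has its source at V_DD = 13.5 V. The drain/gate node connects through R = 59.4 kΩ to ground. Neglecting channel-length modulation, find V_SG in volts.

V_SG = 1.45 V

With gate tied to drain, V_SG = V_SD ≥ V_SG − |V_tp|, so the device is in saturation.
k_p = μ_pC_ox · (W/L) = 5.48 mA/V².
KCL at the drain: ½ k_p (V_SG − |V_tp|)² = (V_DD − V_SG)/R.
Let x = V_SG − 1.18. Then 163 x² + x − 12.32 = 0, giving x = 0.272 V (positive root), so V_SG = 1.45 V.
I_D = (V_DD − V_SG)/R = (13.5 − 1.45) / 59.4 = 0.203 mA.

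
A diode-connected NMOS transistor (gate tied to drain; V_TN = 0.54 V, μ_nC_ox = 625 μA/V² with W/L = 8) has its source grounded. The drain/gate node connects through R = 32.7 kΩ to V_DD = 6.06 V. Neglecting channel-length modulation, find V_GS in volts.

V_GS = 0.794 V

With gate tied to drain, V_GS = V_DS ≥ V_GS − V_TN, so the device is in saturation.
k_n = μ_nC_ox · (W/L) = 5 mA/V².
KCL at the drain: ½ k_n (V_GS − V_TN)² = (V_DD − V_GS)/R.
Let x = V_GS − 0.54. Then 81.8 x² + x − 5.52 = 0, giving x = 0.254 V (positive root), so V_GS = 0.794 V.
I_D = (V_DD − V_GS)/R = (6.06 − 0.794) / 32.7 = 0.161 mA.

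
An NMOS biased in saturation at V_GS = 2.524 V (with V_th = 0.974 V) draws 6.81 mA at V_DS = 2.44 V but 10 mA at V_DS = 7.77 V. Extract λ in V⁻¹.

With V_GS fixed, I_D ∝ (1 + λ V_DS) in saturation, so I_D2/I_D1 = (1 + λ V_DS2)/(1 + λ V_DS1).
10/6.81 = 1.468 = (1 + 7.77 λ)/(1 + 2.44 λ).
Solving: λ (I_D1 V_DS2 − I_D2 V_DS1) = I_D2 − I_D1, so λ = (10 − 6.81) / (6.81 × 7.77 − 10 × 2.44) = 3.19 / 28.5 = 0.112 V⁻¹.

λ = 0.112 V⁻¹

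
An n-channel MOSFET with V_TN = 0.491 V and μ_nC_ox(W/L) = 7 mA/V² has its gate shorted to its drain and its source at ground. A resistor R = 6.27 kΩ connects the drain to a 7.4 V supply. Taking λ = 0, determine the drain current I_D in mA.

With gate tied to drain, V_GS = V_DS ≥ V_GS − V_TN, so the device is in saturation.
KCL at the drain: ½ k_n (V_GS − V_TN)² = (V_DD − V_GS)/R.
Let x = V_GS − 0.491. Then 21.9 x² + x − 6.909 = 0, giving x = 0.539 V (positive root), so V_GS = 1.03 V.
I_D = (V_DD − V_GS)/R = (7.4 − 1.03) / 6.27 = 1.02 mA.

I_D = 1.02 mA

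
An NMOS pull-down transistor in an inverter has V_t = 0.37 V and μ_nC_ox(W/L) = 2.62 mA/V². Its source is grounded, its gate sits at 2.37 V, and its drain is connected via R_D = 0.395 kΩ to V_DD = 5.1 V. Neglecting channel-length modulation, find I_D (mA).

V_GS = V_G = 2.37 V, so V_ov = 2.37 − 0.37 = 2 V.
Assume saturation: I_D = ½ k_n V_ov² = 0.5 × 2.62 × 2² = 5.24 mA, giving V_DS = V_DD − I_D R_D = 5.1 − 5.24 × 0.395 = 3.03 V.
V_DS = 3.03 V ≥ V_ov = 2 V, confirming saturation.

I_D = 5.24 mA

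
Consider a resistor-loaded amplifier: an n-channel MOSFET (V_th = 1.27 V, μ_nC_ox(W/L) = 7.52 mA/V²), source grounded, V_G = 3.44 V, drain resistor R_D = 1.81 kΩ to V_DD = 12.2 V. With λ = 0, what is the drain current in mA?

V_GS = V_G = 3.44 V, so V_ov = 3.44 − 1.27 = 2.17 V.
Assume saturation: I_D = ½ k_n V_ov² = 0.5 × 7.52 × 2.17² = 17.7 mA, giving V_DS = V_DD − I_D R_D = 12.2 − 17.7 × 1.81 = -19.8 V.
But -19.8 V < V_ov = 2.17 V, so the device is actually in triode.
In triode I_D = k_n[V_ov V_DS − ½ V_DS²] and I_D = (V_DD − V_DS)/R_D. Equating: 6.81 V_DS² − 30.54 V_DS + 12.2 = 0, giving V_DS = 0.443 V (the root below V_ov).
I_D = (12.2 − 0.443) / 1.81 = 6.5 mA.

I_D = 6.50 mA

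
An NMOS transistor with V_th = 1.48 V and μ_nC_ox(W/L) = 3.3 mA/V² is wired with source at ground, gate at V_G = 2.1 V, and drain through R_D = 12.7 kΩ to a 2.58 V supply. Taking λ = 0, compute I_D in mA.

V_GS = V_G = 2.1 V, so V_ov = 2.1 − 1.48 = 0.62 V.
Assume saturation: I_D = ½ k_n V_ov² = 0.5 × 3.3 × 0.62² = 0.634 mA, giving V_DS = V_DD − I_D R_D = 2.58 − 0.634 × 12.7 = -5.48 V.
But -5.48 V < V_ov = 0.62 V, so the device is actually in triode.
In triode I_D = k_n[V_ov V_DS − ½ V_DS²] and I_D = (V_DD − V_DS)/R_D. Equating: 21 V_DS² − 26.98 V_DS + 2.58 = 0, giving V_DS = 0.104 V (the root below V_ov).
I_D = (2.58 − 0.104) / 12.7 = 0.195 mA.

I_D = 0.195 mA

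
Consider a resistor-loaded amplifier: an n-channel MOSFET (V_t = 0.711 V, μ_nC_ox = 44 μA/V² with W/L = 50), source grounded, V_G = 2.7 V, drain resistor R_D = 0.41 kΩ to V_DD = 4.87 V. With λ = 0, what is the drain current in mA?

I_D = 4.35 mA

V_GS = V_G = 2.7 V, so V_ov = 2.7 − 0.711 = 1.99 V.
k_n = μ_nC_ox · (W/L) = 2.2 mA/V².
Assume saturation: I_D = ½ k_n V_ov² = 0.5 × 2.2 × 1.99² = 4.35 mA, giving V_DS = V_DD − I_D R_D = 4.87 − 4.35 × 0.41 = 3.09 V.
V_DS = 3.09 V ≥ V_ov = 1.99 V, confirming saturation.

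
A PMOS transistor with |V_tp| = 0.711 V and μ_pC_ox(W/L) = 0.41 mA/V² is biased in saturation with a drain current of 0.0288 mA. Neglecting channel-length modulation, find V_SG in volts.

In saturation I_D = ½ k_p (V_SG − |V_tp|)², so V_SG − |V_tp| = √(2 I_D / k_p) = √(2 × 0.0288 / 0.41) = 0.375 V.
V_SG = 0.711 + 0.375 = 1.09 V.

V_SG = 1.09 V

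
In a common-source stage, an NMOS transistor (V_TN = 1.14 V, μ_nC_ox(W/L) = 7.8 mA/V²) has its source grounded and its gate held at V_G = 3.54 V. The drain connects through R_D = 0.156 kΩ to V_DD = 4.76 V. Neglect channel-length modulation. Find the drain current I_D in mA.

I_D = 20.1 mA

V_GS = V_G = 3.54 V, so V_ov = 3.54 − 1.14 = 2.4 V.
Assume saturation: I_D = ½ k_n V_ov² = 0.5 × 7.8 × 2.4² = 22.5 mA, giving V_DS = V_DD − I_D R_D = 4.76 − 22.5 × 0.156 = 1.26 V.
But 1.26 V < V_ov = 2.4 V, so the device is actually in triode.
In triode I_D = k_n[V_ov V_DS − ½ V_DS²] and I_D = (V_DD − V_DS)/R_D. Equating: 0.608 V_DS² − 3.92 V_DS + 4.76 = 0, giving V_DS = 1.62 V (the root below V_ov).
I_D = (4.76 − 1.62) / 0.156 = 20.1 mA.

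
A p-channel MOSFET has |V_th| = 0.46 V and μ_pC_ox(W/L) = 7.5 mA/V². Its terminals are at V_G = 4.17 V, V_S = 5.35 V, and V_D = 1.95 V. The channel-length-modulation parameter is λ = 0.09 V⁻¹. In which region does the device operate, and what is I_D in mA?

V_SG = V_S − V_G = 5.35 − 4.17 = 1.18 V; V_SD = V_S − V_D = 5.35 − 1.95 = 3.4 V.
V_ov = V_SG − |V_th| = 1.18 − 0.46 = 0.72 V.
Since V_SD = 3.4 V ≥ V_ov = 0.72 V, the device is in saturation.
I_D = ½ k_p V_ov² (1 + λ V_SD) = 0.5 × 7.5 × 0.72² × (1 + 0.09 × 3.4) = 2.54 mA.

Saturation; I_D = 2.54 mA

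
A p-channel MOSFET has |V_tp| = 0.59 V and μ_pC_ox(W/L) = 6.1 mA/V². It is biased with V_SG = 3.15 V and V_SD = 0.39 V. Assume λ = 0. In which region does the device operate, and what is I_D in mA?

Triode; I_D = 5.63 mA

V_ov = V_SG − |V_tp| = 3.15 − 0.59 = 2.56 V.
Since V_SD = 0.39 V < V_ov = 2.56 V, the device is in the triode region.
I_D = k_p [V_ov · V_SD − ½ V_SD²] = 6.1 × [2.56 × 0.39 − 0.5 × 0.39²] = 5.63 mA.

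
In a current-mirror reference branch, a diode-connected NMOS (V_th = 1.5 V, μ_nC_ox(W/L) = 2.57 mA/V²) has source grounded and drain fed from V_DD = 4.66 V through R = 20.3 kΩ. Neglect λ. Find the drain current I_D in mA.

With gate tied to drain, V_GS = V_DS ≥ V_GS − V_th, so the device is in saturation.
KCL at the drain: ½ k_n (V_GS − V_th)² = (V_DD − V_GS)/R.
Let x = V_GS − 1.5. Then 26.1 x² + x − 3.16 = 0, giving x = 0.329 V (positive root), so V_GS = 1.83 V.
I_D = (V_DD − V_GS)/R = (4.66 − 1.83) / 20.3 = 0.139 mA.

I_D = 0.139 mA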